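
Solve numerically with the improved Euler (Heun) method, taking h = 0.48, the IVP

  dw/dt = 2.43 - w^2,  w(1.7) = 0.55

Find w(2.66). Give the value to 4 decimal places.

Heun: k1 = f(t_n, w_n); k2 = f(t_n + h, w_n + h·k1); w_{n+1} = w_n + (h/2)·(k1 + k2).
t=1.700000, w=0.550000:
  k1 = f(1.700000, 0.550000) = 2.127500
  k2 = f(2.180000, 1.571200) = -0.038669
  w ← 0.550000 + (0.48/2)·(2.127500 + (-0.038669)) = 1.051319
t=2.180000, w=1.051319:
  k1 = f(2.180000, 1.051319) = 1.324728
  k2 = f(2.660000, 1.687189) = -0.416605
  w ← 1.051319 + (0.48/2)·(1.324728 + (-0.416605)) = 1.269269
w(2.66) ≈ 1.2693

1.2693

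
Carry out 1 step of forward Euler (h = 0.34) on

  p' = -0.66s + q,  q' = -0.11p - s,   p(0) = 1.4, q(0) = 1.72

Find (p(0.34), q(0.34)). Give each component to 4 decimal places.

Euler on (p,q): p_{n+1} = p_n + h·p', q_{n+1} = q_n + h·q'.
0.000000: (1.400000, 1.720000); f=(1.720000, -0.154000) → (1.984800, 1.667640)
(p(0.34), q(0.34)) ≈ (1.9848, 1.6676)

1.9848, 1.6676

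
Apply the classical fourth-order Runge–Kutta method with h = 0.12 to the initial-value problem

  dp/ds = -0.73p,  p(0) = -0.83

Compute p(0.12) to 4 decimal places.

RK4: k1 = f(s_n, p_n); k2 = f(s_n + h/2, p_n + (h/2)·k1); k3 = f(s_n + h/2, p_n + (h/2)·k2); k4 = f(s_n + h, p_n + h·k3); p_{n+1} = p_n + (h/6)·(k1 + 2k2 + 2k3 + k4).
s=0.000000, p=-0.830000:
  k1 = f(0.000000, -0.830000) = 0.605900
  k2 = f(0.060000, -0.793646) = 0.579362
  k3 = f(0.060000, -0.795238) = 0.580524
  k4 = f(0.120000, -0.760337) = 0.555046
  p ← -0.830000 + (0.12/6)·(k1 + 2k2 + 2k3 + k4) = -0.760386
p(0.12) ≈ -0.7604

-0.7604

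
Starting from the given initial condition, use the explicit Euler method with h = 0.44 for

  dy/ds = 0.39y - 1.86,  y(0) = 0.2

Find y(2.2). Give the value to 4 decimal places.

Euler: y_{n+1} = y_n + h·f(s_n, y_n).
s=0.000000, y=0.200000: f=-1.782000 → y ← 0.200000 + 0.44·(-1.782000) = -0.584080
s=0.440000, y=-0.584080: f=-2.087791 → y ← -0.584080 + 0.44·(-2.087791) = -1.502708
s=0.880000, y=-1.502708: f=-2.446056 → y ← -1.502708 + 0.44·(-2.446056) = -2.578973
s=1.320000, y=-2.578973: f=-2.865799 → y ← -2.578973 + 0.44·(-2.865799) = -3.839925
s=1.760000, y=-3.839925: f=-3.357571 → y ← -3.839925 + 0.44·(-3.357571) = -5.317256
y(2.2) ≈ -5.3173

-5.3173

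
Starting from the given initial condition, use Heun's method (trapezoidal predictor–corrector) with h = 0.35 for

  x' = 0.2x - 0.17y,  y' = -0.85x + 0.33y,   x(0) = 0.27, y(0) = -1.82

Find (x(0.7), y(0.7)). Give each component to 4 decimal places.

Heun on (x,y): k1 = f(t_n, state_n); k2 = f(t_n + h, state_n + h·k1); state_{n+1} = state_n + (h/2)·(k1 + k2).
0.000000: (0.270000, -1.820000)
  k1 = (0.363400, -0.830100)
  predictor → (0.397190, -2.110535)
  k2 = (0.438229, -1.034088)
  → (0.410285, -2.146233)
0.350000: (0.410285, -2.146233)
  k1 = (0.446917, -1.056999)
  predictor → (0.566706, -2.516183)
  k2 = (0.541092, -1.312040)
  → (0.583187, -2.560815)
(x(0.7), y(0.7)) ≈ (0.5832, -2.5608)

0.5832, -2.5608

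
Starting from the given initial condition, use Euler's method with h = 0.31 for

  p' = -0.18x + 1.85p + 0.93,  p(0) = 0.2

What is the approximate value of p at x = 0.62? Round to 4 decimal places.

Euler: p_{n+1} = p_n + h·f(x_n, p_n).
x=0.000000, p=0.200000: f=1.300000 → p ← 0.200000 + 0.31·1.300000 = 0.603000
x=0.310000, p=0.603000: f=1.989750 → p ← 0.603000 + 0.31·1.989750 = 1.219822
p(0.62) ≈ 1.2198

1.2198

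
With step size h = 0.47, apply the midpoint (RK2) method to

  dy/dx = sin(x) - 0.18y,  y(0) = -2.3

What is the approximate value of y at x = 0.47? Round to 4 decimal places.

Midpoint: k1 = f(x_n, y_n); k2 = f(x_n + h/2, y_n + (h/2)·k1); y_{n+1} = y_n + h·k2.
x=0.000000, y=-2.300000:
  k1 = f(0.000000, -2.300000) = 0.414000
  k2 = f(0.235000, -2.202710) = 0.629331
  y ← -2.300000 + 0.47·0.629331 = -2.004215
y(0.47) ≈ -2.0042

-2.0042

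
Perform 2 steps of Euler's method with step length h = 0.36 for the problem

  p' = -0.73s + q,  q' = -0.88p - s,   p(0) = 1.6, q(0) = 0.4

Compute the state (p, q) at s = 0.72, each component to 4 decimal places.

1.6109, -0.7890

Euler on (p,q): p_{n+1} = p_n + h·p', q_{n+1} = q_n + h·q'.
0.000000: (1.600000, 0.400000); f=(0.400000, -1.408000) → (1.744000, -0.106880)
0.360000: (1.744000, -0.106880); f=(-0.369680, -1.894720) → (1.610915, -0.788979)
(p(0.72), q(0.72)) ≈ (1.6109, -0.7890)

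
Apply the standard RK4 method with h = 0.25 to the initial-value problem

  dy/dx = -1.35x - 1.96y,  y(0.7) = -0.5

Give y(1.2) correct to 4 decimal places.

-0.6138

RK4: k1 = f(x_n, y_n); k2 = f(x_n + h/2, y_n + (h/2)·k1); k3 = f(x_n + h/2, y_n + (h/2)·k2); k4 = f(x_n + h, y_n + h·k3); y_{n+1} = y_n + (h/6)·(k1 + 2k2 + 2k3 + k4).
x=0.700000, y=-0.500000:
  k1 = f(0.700000, -0.500000) = 0.035000
  k2 = f(0.825000, -0.495625) = -0.142325
  k3 = f(0.825000, -0.517791) = -0.098880
  k4 = f(0.950000, -0.524720) = -0.254049
  y ← -0.500000 + (0.25/6)·(k1 + 2k2 + 2k3 + k4) = -0.529227
x=0.950000, y=-0.529227:
  k1 = f(0.950000, -0.529227) = -0.245214
  k2 = f(1.075000, -0.559879) = -0.353887
  k3 = f(1.075000, -0.573463) = -0.327262
  k4 = f(1.200000, -0.611043) = -0.422356
  y ← -0.529227 + (0.25/6)·(k1 + 2k2 + 2k3 + k4) = -0.613805
y(1.2) ≈ -0.6138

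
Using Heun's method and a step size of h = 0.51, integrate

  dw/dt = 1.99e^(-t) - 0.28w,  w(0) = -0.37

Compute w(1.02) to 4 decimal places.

Heun: k1 = f(t_n, w_n); k2 = f(t_n + h, w_n + h·k1); w_{n+1} = w_n + (h/2)·(k1 + k2).
t=0.000000, w=-0.370000:
  k1 = f(0.000000, -0.370000) = 2.093600
  k2 = f(0.510000, 0.697736) = 0.999620
  w ← -0.370000 + (0.51/2)·(2.093600 + 0.999620) = 0.418771
t=0.510000, w=0.418771:
  k1 = f(0.510000, 0.418771) = 1.077730
  k2 = f(1.020000, 0.968414) = 0.446428
  w ← 0.418771 + (0.51/2)·(1.077730 + 0.446428) = 0.807432
w(1.02) ≈ 0.8074

0.8074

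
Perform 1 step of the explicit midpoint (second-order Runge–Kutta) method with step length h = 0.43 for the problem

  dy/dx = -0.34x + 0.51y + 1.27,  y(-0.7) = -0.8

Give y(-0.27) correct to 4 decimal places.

Midpoint: k1 = f(x_n, y_n); k2 = f(x_n + h/2, y_n + (h/2)·k1); y_{n+1} = y_n + h·k2.
x=-0.700000, y=-0.800000:
  k1 = f(-0.700000, -0.800000) = 1.100000
  k2 = f(-0.485000, -0.563500) = 1.147515
  y ← -0.800000 + 0.43·1.147515 = -0.306569
y(-0.27) ≈ -0.3066

-0.3066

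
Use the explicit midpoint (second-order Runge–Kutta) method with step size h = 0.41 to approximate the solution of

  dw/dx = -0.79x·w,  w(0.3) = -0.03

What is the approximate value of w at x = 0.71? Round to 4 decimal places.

Midpoint: k1 = f(x_n, w_n); k2 = f(x_n + h/2, w_n + (h/2)·k1); w_{n+1} = w_n + h·k2.
x=0.300000, w=-0.030000:
  k1 = f(0.300000, -0.030000) = 0.007110
  k2 = f(0.505000, -0.028542) = 0.011387
  w ← -0.030000 + 0.41·0.011387 = -0.025331
w(0.71) ≈ -0.0253

-0.0253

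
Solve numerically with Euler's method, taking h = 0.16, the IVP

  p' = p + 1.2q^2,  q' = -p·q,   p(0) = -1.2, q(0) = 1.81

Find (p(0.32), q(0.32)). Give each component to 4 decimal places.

Euler on (p,q): p_{n+1} = p_n + h·p', q_{n+1} = q_n + h·q'.
0.000000: (-1.200000, 1.810000); f=(2.731320, 2.172000) → (-0.762989, 2.157520)
0.160000: (-0.762989, 2.157520); f=(4.822882, 1.646164) → (0.008672, 2.420906)
(p(0.32), q(0.32)) ≈ (0.0087, 2.4209)

0.0087, 2.4209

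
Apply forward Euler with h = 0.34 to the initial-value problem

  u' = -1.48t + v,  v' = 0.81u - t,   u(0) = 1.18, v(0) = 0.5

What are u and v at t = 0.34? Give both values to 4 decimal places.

1.3500, 0.8250

Euler on (u,v): u_{n+1} = u_n + h·u', v_{n+1} = v_n + h·v'.
0.000000: (1.180000, 0.500000); f=(0.500000, 0.955800) → (1.350000, 0.824972)
(u(0.34), v(0.34)) ≈ (1.3500, 0.8250)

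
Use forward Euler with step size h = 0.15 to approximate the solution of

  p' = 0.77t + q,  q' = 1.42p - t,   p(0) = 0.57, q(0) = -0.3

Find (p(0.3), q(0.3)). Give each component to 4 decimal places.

Euler on (p,q): p_{n+1} = p_n + h·p', q_{n+1} = q_n + h·q'.
0.000000: (0.570000, -0.300000); f=(-0.300000, 0.809400) → (0.525000, -0.178590)
0.150000: (0.525000, -0.178590); f=(-0.063090, 0.595500) → (0.515536, -0.089265)
(p(0.3), q(0.3)) ≈ (0.5155, -0.0893)

0.5155, -0.0893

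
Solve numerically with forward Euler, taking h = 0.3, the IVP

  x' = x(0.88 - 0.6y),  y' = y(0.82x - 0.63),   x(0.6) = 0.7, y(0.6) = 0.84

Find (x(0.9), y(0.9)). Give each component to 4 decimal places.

Euler on (x,y): x_{n+1} = x_n + h·x', y_{n+1} = y_n + h·y'.
0.600000: (0.700000, 0.840000); f=(0.263200, -0.047040) → (0.778960, 0.825888)
(x(0.9), y(0.9)) ≈ (0.7790, 0.8259)

0.7790, 0.8259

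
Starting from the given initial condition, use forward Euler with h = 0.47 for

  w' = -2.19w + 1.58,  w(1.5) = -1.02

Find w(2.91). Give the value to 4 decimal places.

0.7215

Euler: w_{n+1} = w_n + h·f(t_n, w_n).
t=1.500000, w=-1.020000: f=3.813800 → w ← -1.020000 + 0.47·3.813800 = 0.772486
t=1.970000, w=0.772486: f=-0.111744 → w ← 0.772486 + 0.47·(-0.111744) = 0.719966
t=2.440000, w=0.719966: f=0.003274 → w ← 0.719966 + 0.47·0.003274 = 0.721505
w(2.91) ≈ 0.7215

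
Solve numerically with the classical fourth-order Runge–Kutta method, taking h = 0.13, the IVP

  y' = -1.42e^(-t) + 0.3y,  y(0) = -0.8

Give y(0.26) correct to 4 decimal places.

-1.2036

RK4: k1 = f(t_n, y_n); k2 = f(t_n + h/2, y_n + (h/2)·k1); k3 = f(t_n + h/2, y_n + (h/2)·k2); k4 = f(t_n + h, y_n + h·k3); y_{n+1} = y_n + (h/6)·(k1 + 2k2 + 2k3 + k4).
t=0.000000, y=-0.800000:
  k1 = f(0.000000, -0.800000) = -1.660000
  k2 = f(0.065000, -0.907900) = -1.603006
  k3 = f(0.065000, -0.904195) = -1.601894
  k4 = f(0.130000, -1.008246) = -1.549369
  y ← -0.800000 + (0.13/6)·(k1 + 2k2 + 2k3 + k4) = -1.008415
t=0.130000, y=-1.008415:
  k1 = f(0.130000, -1.008415) = -1.549420
  k2 = f(0.195000, -1.109128) = -1.501164
  k3 = f(0.195000, -1.105991) = -1.500223
  k4 = f(0.260000, -1.203444) = -1.455927
  y ← -1.008415 + (0.13/6)·(k1 + 2k2 + 2k3 + k4) = -1.203591
y(0.26) ≈ -1.2036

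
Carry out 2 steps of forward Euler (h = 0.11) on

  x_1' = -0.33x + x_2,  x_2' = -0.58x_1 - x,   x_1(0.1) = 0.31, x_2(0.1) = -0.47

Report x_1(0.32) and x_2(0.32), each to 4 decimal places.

Euler on (x_1,x_2): x_1_{n+1} = x_1_n + h·x_1', x_2_{n+1} = x_2_n + h·x_2'.
0.100000: (0.310000, -0.470000); f=(-0.503000, -0.279800) → (0.254670, -0.500778)
0.210000: (0.254670, -0.500778); f=(-0.570078, -0.357709) → (0.191961, -0.540126)
(x_1(0.32), x_2(0.32)) ≈ (0.1920, -0.5401)

0.1920, -0.5401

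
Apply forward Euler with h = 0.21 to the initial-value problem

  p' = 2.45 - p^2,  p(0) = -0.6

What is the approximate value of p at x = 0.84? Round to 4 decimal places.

1.2044

Euler: p_{n+1} = p_n + h·f(x_n, p_n).
x=0.000000, p=-0.600000: f=2.090000 → p ← -0.600000 + 0.21·2.090000 = -0.161100
x=0.210000, p=-0.161100: f=2.424047 → p ← -0.161100 + 0.21·2.424047 = 0.347950
x=0.420000, p=0.347950: f=2.328931 → p ← 0.347950 + 0.21·2.328931 = 0.837025
x=0.630000, p=0.837025: f=1.749389 → p ← 0.837025 + 0.21·1.749389 = 1.204397
p(0.84) ≈ 1.2044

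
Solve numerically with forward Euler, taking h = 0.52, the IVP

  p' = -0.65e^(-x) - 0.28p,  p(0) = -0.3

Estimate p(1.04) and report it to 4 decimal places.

-0.7087

Euler: p_{n+1} = p_n + h·f(x_n, p_n).
x=0.000000, p=-0.300000: f=-0.566000 → p ← -0.300000 + 0.52·(-0.566000) = -0.594320
x=0.520000, p=-0.594320: f=-0.220029 → p ← -0.594320 + 0.52·(-0.220029) = -0.708735
p(1.04) ≈ -0.7087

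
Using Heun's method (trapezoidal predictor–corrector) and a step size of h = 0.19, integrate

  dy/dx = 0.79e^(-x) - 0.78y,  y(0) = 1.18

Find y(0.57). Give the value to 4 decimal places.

Heun: k1 = f(x_n, y_n); k2 = f(x_n + h, y_n + h·k1); y_{n+1} = y_n + (h/2)·(k1 + k2).
x=0.000000, y=1.180000:
  k1 = f(0.000000, 1.180000) = -0.130400
  k2 = f(0.190000, 1.155224) = -0.247777
  y ← 1.180000 + (0.19/2)·(-0.130400 + (-0.247777)) = 1.144073
x=0.190000, y=1.144073:
  k1 = f(0.190000, 1.144073) = -0.239079
  k2 = f(0.380000, 1.098648) = -0.316695
  y ← 1.144073 + (0.19/2)·(-0.239079 + (-0.316695)) = 1.091275
x=0.380000, y=1.091275:
  k1 = f(0.380000, 1.091275) = -0.310944
  k2 = f(0.570000, 1.032195) = -0.358347
  y ← 1.091275 + (0.19/2)·(-0.310944 + (-0.358347)) = 1.027692
y(0.57) ≈ 1.0277

1.0277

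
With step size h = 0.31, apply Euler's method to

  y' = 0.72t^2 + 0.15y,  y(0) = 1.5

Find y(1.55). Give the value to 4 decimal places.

Euler: y_{n+1} = y_n + h·f(t_n, y_n).
t=0.000000, y=1.500000: f=0.225000 → y ← 1.500000 + 0.31·0.225000 = 1.569750
t=0.310000, y=1.569750: f=0.304654 → y ← 1.569750 + 0.31·0.304654 = 1.664193
t=0.620000, y=1.664193: f=0.526397 → y ← 1.664193 + 0.31·0.526397 = 1.827376
t=0.930000, y=1.827376: f=0.896834 → y ← 1.827376 + 0.31·0.896834 = 2.105395
t=1.240000, y=2.105395: f=1.422881 → y ← 2.105395 + 0.31·1.422881 = 2.546488
y(1.55) ≈ 2.5465

2.5465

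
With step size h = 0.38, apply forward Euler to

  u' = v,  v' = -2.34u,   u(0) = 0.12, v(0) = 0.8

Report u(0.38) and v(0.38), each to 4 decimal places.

0.4240, 0.6933

Euler on (u,v): u_{n+1} = u_n + h·u', v_{n+1} = v_n + h·v'.
0.000000: (0.120000, 0.800000); f=(0.800000, -0.280800) → (0.424000, 0.693296)
(u(0.38), v(0.38)) ≈ (0.4240, 0.6933)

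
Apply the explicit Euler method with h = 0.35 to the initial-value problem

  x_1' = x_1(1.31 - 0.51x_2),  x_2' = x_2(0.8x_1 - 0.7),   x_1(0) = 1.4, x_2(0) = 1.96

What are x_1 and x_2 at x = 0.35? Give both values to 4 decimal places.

Euler on (x_1,x_2): x_1_{n+1} = x_1_n + h·x_1', x_2_{n+1} = x_2_n + h·x_2'.
0.000000: (1.400000, 1.960000); f=(0.434560, 0.823200) → (1.552096, 2.248120)
(x_1(0.35), x_2(0.35)) ≈ (1.5521, 2.2481)

1.5521, 2.2481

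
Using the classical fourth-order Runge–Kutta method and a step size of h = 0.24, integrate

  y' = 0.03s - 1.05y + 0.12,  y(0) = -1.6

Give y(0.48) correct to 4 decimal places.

-0.9184

RK4: k1 = f(s_n, y_n); k2 = f(s_n + h/2, y_n + (h/2)·k1); k3 = f(s_n + h/2, y_n + (h/2)·k2); k4 = f(s_n + h, y_n + h·k3); y_{n+1} = y_n + (h/6)·(k1 + 2k2 + 2k3 + k4).
s=0.000000, y=-1.600000:
  k1 = f(0.000000, -1.600000) = 1.800000
  k2 = f(0.120000, -1.384000) = 1.576800
  k3 = f(0.120000, -1.410784) = 1.604923
  k4 = f(0.240000, -1.214818) = 1.402759
  y ← -1.600000 + (0.24/6)·(k1 + 2k2 + 2k3 + k4) = -1.217352
s=0.240000, y=-1.217352:
  k1 = f(0.240000, -1.217352) = 1.405419
  k2 = f(0.360000, -1.048701) = 1.231937
  k3 = f(0.360000, -1.069519) = 1.253795
  k4 = f(0.480000, -0.916441) = 1.096663
  y ← -1.217352 + (0.24/6)·(k1 + 2k2 + 2k3 + k4) = -0.918410
y(0.48) ≈ -0.9184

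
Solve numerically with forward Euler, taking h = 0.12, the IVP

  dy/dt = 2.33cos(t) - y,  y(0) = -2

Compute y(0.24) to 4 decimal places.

-1.0252

Euler: y_{n+1} = y_n + h·f(t_n, y_n).
t=0.000000, y=-2.000000: f=4.330000 → y ← -2.000000 + 0.12·4.330000 = -1.480400
t=0.120000, y=-1.480400: f=3.793644 → y ← -1.480400 + 0.12·3.793644 = -1.025163
y(0.24) ≈ -1.0252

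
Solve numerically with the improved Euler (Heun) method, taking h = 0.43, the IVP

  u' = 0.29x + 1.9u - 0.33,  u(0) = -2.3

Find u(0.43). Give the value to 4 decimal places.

Heun: k1 = f(x_n, u_n); k2 = f(x_n + h, u_n + h·k1); u_{n+1} = u_n + (h/2)·(k1 + k2).
x=0.000000, u=-2.300000:
  k1 = f(0.000000, -2.300000) = -4.700000
  k2 = f(0.430000, -4.321000) = -8.415200
  u ← -2.300000 + (0.43/2)·(-4.700000 + (-8.415200)) = -5.119768
u(0.43) ≈ -5.1198

-5.1198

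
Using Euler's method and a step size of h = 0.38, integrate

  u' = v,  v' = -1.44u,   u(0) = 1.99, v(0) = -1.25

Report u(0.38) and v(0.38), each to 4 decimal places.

Euler on (u,v): u_{n+1} = u_n + h·u', v_{n+1} = v_n + h·v'.
0.000000: (1.990000, -1.250000); f=(-1.250000, -2.865600) → (1.515000, -2.338928)
(u(0.38), v(0.38)) ≈ (1.5150, -2.3389)

1.5150, -2.3389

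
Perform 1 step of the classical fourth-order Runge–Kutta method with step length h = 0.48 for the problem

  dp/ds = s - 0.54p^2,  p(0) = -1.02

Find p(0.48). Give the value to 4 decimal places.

RK4: k1 = f(s_n, p_n); k2 = f(s_n + h/2, p_n + (h/2)·k1); k3 = f(s_n + h/2, p_n + (h/2)·k2); k4 = f(s_n + h, p_n + h·k3); p_{n+1} = p_n + (h/6)·(k1 + 2k2 + 2k3 + k4).
s=0.000000, p=-1.020000:
  k1 = f(0.000000, -1.020000) = -0.561816
  k2 = f(0.240000, -1.154836) = -0.480169
  k3 = f(0.240000, -1.135240) = -0.455936
  k4 = f(0.480000, -1.238849) = -0.348764
  p ← -1.020000 + (0.48/6)·(k1 + 2k2 + 2k3 + k4) = -1.242623
p(0.48) ≈ -1.2426

-1.2426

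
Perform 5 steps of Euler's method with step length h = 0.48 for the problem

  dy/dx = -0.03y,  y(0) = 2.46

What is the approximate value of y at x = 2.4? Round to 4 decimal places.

Euler: y_{n+1} = y_n + h·f(x_n, y_n).
x=0.000000, y=2.460000: f=-0.073800 → y ← 2.460000 + 0.48·(-0.073800) = 2.424576
x=0.480000, y=2.424576: f=-0.072737 → y ← 2.424576 + 0.48·(-0.072737) = 2.389662
x=0.960000, y=2.389662: f=-0.071690 → y ← 2.389662 + 0.48·(-0.071690) = 2.355251
x=1.440000, y=2.355251: f=-0.070658 → y ← 2.355251 + 0.48·(-0.070658) = 2.321335
x=1.920000, y=2.321335: f=-0.069640 → y ← 2.321335 + 0.48·(-0.069640) = 2.287908
y(2.4) ≈ 2.2879

2.2879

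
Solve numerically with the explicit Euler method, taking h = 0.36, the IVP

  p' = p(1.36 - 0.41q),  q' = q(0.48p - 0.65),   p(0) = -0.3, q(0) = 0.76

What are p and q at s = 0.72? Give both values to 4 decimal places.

Euler on (p,q): p_{n+1} = p_n + h·p', q_{n+1} = q_n + h·q'.
0.000000: (-0.300000, 0.760000); f=(-0.314520, -0.603440) → (-0.413227, 0.542762)
0.360000: (-0.413227, 0.542762); f=(-0.470033, -0.460451) → (-0.582439, 0.376999)
(p(0.72), q(0.72)) ≈ (-0.5824, 0.3770)

-0.5824, 0.3770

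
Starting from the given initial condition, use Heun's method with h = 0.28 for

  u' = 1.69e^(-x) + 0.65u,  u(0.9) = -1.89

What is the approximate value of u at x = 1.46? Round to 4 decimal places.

-2.3508

Heun: k1 = f(x_n, u_n); k2 = f(x_n + h, u_n + h·k1); u_{n+1} = u_n + (h/2)·(k1 + k2).
x=0.900000, u=-1.890000:
  k1 = f(0.900000, -1.890000) = -0.541397
  k2 = f(1.180000, -2.041591) = -0.807733
  u ← -1.890000 + (0.28/2)·(-0.541397 + (-0.807733)) = -2.078878
x=1.180000, u=-2.078878:
  k1 = f(1.180000, -2.078878) = -0.831970
  k2 = f(1.460000, -2.311830) = -1.110210
  u ← -2.078878 + (0.28/2)·(-0.831970 + (-1.110210)) = -2.350783
u(1.46) ≈ -2.3508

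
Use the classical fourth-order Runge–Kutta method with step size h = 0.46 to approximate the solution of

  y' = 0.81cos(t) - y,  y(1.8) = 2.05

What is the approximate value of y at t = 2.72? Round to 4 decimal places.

0.4930

RK4: k1 = f(t_n, y_n); k2 = f(t_n + h/2, y_n + (h/2)·k1); k3 = f(t_n + h/2, y_n + (h/2)·k2); k4 = f(t_n + h, y_n + h·k3); y_{n+1} = y_n + (h/6)·(k1 + 2k2 + 2k3 + k4).
t=1.800000, y=2.050000:
  k1 = f(1.800000, 2.050000) = -2.234034
  k2 = f(2.030000, 1.536172) = -1.895192
  k3 = f(2.030000, 1.614106) = -1.973126
  k4 = f(2.260000, 1.142362) = -1.657460
  y ← 2.050000 + (0.46/6)·(k1 + 2k2 + 2k3 + k4) = 1.158510
t=2.260000, y=1.158510:
  k1 = f(2.260000, 1.158510) = -1.673608
  k2 = f(2.490000, 0.773580) = -1.417627
  k3 = f(2.490000, 0.832456) = -1.476502
  k4 = f(2.720000, 0.479319) = -1.218394
  y ← 1.158510 + (0.46/6)·(k1 + 2k2 + 2k3 + k4) = 0.493024
y(2.72) ≈ 0.4930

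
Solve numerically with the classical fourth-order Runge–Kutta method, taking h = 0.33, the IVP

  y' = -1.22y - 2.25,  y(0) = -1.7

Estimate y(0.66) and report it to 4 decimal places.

RK4: k1 = f(t_n, y_n); k2 = f(t_n + h/2, y_n + (h/2)·k1); k3 = f(t_n + h/2, y_n + (h/2)·k2); k4 = f(t_n + h, y_n + h·k3); y_{n+1} = y_n + (h/6)·(k1 + 2k2 + 2k3 + k4).
t=0.000000, y=-1.700000:
  k1 = f(0.000000, -1.700000) = -0.176000
  k2 = f(0.165000, -1.729040) = -0.140571
  k3 = f(0.165000, -1.723194) = -0.147703
  k4 = f(0.330000, -1.748742) = -0.116535
  y ← -1.700000 + (0.33/6)·(k1 + 2k2 + 2k3 + k4) = -1.747800
t=0.330000, y=-1.747800:
  k1 = f(0.330000, -1.747800) = -0.117685
  k2 = f(0.495000, -1.767218) = -0.093995
  k3 = f(0.495000, -1.763309) = -0.098763
  k4 = f(0.660000, -1.780391) = -0.077922
  y ← -1.747800 + (0.33/6)·(k1 + 2k2 + 2k3 + k4) = -1.779761
y(0.66) ≈ -1.7798

-1.7798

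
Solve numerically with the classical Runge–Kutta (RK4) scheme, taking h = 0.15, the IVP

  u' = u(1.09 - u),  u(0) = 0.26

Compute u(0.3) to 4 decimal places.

0.3301

RK4: k1 = f(x_n, u_n); k2 = f(x_n + h/2, u_n + (h/2)·k1); k3 = f(x_n + h/2, u_n + (h/2)·k2); k4 = f(x_n + h, u_n + h·k3); u_{n+1} = u_n + (h/6)·(k1 + 2k2 + 2k3 + k4).
x=0.000000, u=0.260000:
  k1 = f(0.000000, 0.260000) = 0.215800
  k2 = f(0.075000, 0.276185) = 0.224763
  k3 = f(0.075000, 0.276857) = 0.225124
  k4 = f(0.150000, 0.293769) = 0.233908
  u ← 0.260000 + (0.15/6)·(k1 + 2k2 + 2k3 + k4) = 0.293737
x=0.150000, u=0.293737:
  k1 = f(0.150000, 0.293737) = 0.233892
  k2 = f(0.225000, 0.311279) = 0.242399
  k3 = f(0.225000, 0.311917) = 0.242697
  k4 = f(0.300000, 0.330142) = 0.250861
  u ← 0.293737 + (0.15/6)·(k1 + 2k2 + 2k3 + k4) = 0.330111
u(0.3) ≈ 0.3301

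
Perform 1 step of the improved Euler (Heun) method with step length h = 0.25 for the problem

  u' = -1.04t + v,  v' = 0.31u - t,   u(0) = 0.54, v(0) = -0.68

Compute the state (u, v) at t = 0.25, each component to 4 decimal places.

Heun on (u,v): k1 = f(t_n, state_n); k2 = f(t_n + h, state_n + h·k1); state_{n+1} = state_n + (h/2)·(k1 + k2).
0.000000: (0.540000, -0.680000)
  k1 = (-0.680000, 0.167400)
  predictor → (0.370000, -0.638150)
  k2 = (-0.898150, -0.135300)
  → (0.342731, -0.675988)
(u(0.25), v(0.25)) ≈ (0.3427, -0.6760)

0.3427, -0.6760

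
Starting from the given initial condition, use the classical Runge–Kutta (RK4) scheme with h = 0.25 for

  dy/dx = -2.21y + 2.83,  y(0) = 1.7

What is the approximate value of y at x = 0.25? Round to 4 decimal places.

1.5221

RK4: k1 = f(x_n, y_n); k2 = f(x_n + h/2, y_n + (h/2)·k1); k3 = f(x_n + h/2, y_n + (h/2)·k2); k4 = f(x_n + h, y_n + h·k3); y_{n+1} = y_n + (h/6)·(k1 + 2k2 + 2k3 + k4).
x=0.000000, y=1.700000:
  k1 = f(0.000000, 1.700000) = -0.927000
  k2 = f(0.125000, 1.584125) = -0.670916
  k3 = f(0.125000, 1.616135) = -0.741659
  k4 = f(0.250000, 1.514585) = -0.517233
  y ← 1.700000 + (0.25/6)·(k1 + 2k2 + 2k3 + k4) = 1.522109
y(0.25) ≈ 1.5221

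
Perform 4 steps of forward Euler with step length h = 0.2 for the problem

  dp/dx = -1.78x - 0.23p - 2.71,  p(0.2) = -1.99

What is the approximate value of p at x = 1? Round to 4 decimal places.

-4.3513

Euler: p_{n+1} = p_n + h·f(x_n, p_n).
x=0.200000, p=-1.990000: f=-2.608300 → p ← -1.990000 + 0.2·(-2.608300) = -2.511660
x=0.400000, p=-2.511660: f=-2.844318 → p ← -2.511660 + 0.2·(-2.844318) = -3.080524
x=0.600000, p=-3.080524: f=-3.069480 → p ← -3.080524 + 0.2·(-3.069480) = -3.694420
x=0.800000, p=-3.694420: f=-3.284284 → p ← -3.694420 + 0.2·(-3.284284) = -4.351276
p(1) ≈ -4.3513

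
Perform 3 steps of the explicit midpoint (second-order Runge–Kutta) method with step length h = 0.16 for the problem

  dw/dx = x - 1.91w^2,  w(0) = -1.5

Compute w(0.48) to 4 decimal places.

-50.6404

Midpoint: k1 = f(x_n, w_n); k2 = f(x_n + h/2, w_n + (h/2)·k1); w_{n+1} = w_n + h·k2.
x=0.000000, w=-1.500000:
  k1 = f(0.000000, -1.500000) = -4.297500
  k2 = f(0.080000, -1.843800) = -6.413233
  w ← -1.500000 + 0.16·(-6.413233) = -2.526117
x=0.160000, w=-2.526117:
  k1 = f(0.160000, -2.526117) = -12.028223
  k2 = f(0.240000, -3.488375) = -23.002333
  w ← -2.526117 + 0.16·(-23.002333) = -6.206491
x=0.320000, w=-6.206491:
  k1 = f(0.320000, -6.206491) = -73.254204
  k2 = f(0.400000, -12.066827) = -277.711879
  w ← -6.206491 + 0.16·(-277.711879) = -50.640391
w(0.48) ≈ -50.6404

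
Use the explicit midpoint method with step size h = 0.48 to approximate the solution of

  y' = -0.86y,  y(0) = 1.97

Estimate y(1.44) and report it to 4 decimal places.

Midpoint: k1 = f(t_n, y_n); k2 = f(t_n + h/2, y_n + (h/2)·k1); y_{n+1} = y_n + h·k2.
t=0.000000, y=1.970000:
  k1 = f(0.000000, 1.970000) = -1.694200
  k2 = f(0.240000, 1.563392) = -1.344517
  y ← 1.970000 + 0.48·(-1.344517) = 1.324632
t=0.480000, y=1.324632:
  k1 = f(0.480000, 1.324632) = -1.139183
  k2 = f(0.720000, 1.051228) = -0.904056
  y ← 1.324632 + 0.48·(-0.904056) = 0.890685
t=0.960000, y=0.890685:
  k1 = f(0.960000, 0.890685) = -0.765989
  k2 = f(1.200000, 0.706848) = -0.607889
  y ← 0.890685 + 0.48·(-0.607889) = 0.598898
y(1.44) ≈ 0.5989

0.5989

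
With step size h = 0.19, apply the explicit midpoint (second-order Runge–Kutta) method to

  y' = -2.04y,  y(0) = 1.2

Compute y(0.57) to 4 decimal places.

0.3900

Midpoint: k1 = f(x_n, y_n); k2 = f(x_n + h/2, y_n + (h/2)·k1); y_{n+1} = y_n + h·k2.
x=0.000000, y=1.200000:
  k1 = f(0.000000, 1.200000) = -2.448000
  k2 = f(0.095000, 0.967440) = -1.973578
  y ← 1.200000 + 0.19·(-1.973578) = 0.825020
x=0.190000, y=0.825020:
  k1 = f(0.190000, 0.825020) = -1.683041
  k2 = f(0.285000, 0.665131) = -1.356868
  y ← 0.825020 + 0.19·(-1.356868) = 0.567215
x=0.380000, y=0.567215:
  k1 = f(0.380000, 0.567215) = -1.157119
  k2 = f(0.475000, 0.457289) = -0.932870
  y ← 0.567215 + 0.19·(-0.932870) = 0.389970
y(0.57) ≈ 0.3900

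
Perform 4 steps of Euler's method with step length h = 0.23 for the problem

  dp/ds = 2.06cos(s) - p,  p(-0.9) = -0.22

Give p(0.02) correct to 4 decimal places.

1.0708

Euler: p_{n+1} = p_n + h·f(s_n, p_n).
s=-0.900000, p=-0.220000: f=1.500517 → p ← -0.220000 + 0.23·1.500517 = 0.125119
s=-0.670000, p=0.125119: f=1.489554 → p ← 0.125119 + 0.23·1.489554 = 0.467716
s=-0.440000, p=0.467716: f=1.396072 → p ← 0.467716 + 0.23·1.396072 = 0.788813
s=-0.210000, p=0.788813: f=1.225931 → p ← 0.788813 + 0.23·1.225931 = 1.070777
p(0.02) ≈ 1.0708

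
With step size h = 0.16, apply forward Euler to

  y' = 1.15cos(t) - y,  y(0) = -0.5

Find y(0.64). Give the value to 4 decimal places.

0.2982

Euler: y_{n+1} = y_n + h·f(t_n, y_n).
t=0.000000, y=-0.500000: f=1.650000 → y ← -0.500000 + 0.16·1.650000 = -0.236000
t=0.160000, y=-0.236000: f=1.371311 → y ← -0.236000 + 0.16·1.371311 = -0.016590
t=0.320000, y=-0.016590: f=1.108211 → y ← -0.016590 + 0.16·1.108211 = 0.160724
t=0.480000, y=0.160724: f=0.859321 → y ← 0.160724 + 0.16·0.859321 = 0.298215
y(0.64) ≈ 0.2982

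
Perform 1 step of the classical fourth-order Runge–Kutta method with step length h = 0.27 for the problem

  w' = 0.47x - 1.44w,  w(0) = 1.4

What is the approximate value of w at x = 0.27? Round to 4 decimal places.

0.9642

RK4: k1 = f(x_n, w_n); k2 = f(x_n + h/2, w_n + (h/2)·k1); k3 = f(x_n + h/2, w_n + (h/2)·k2); k4 = f(x_n + h, w_n + h·k3); w_{n+1} = w_n + (h/6)·(k1 + 2k2 + 2k3 + k4).
x=0.000000, w=1.400000:
  k1 = f(0.000000, 1.400000) = -2.016000
  k2 = f(0.135000, 1.127840) = -1.560640
  k3 = f(0.135000, 1.189314) = -1.649162
  k4 = f(0.270000, 0.954726) = -1.247906
  w ← 1.400000 + (0.27/6)·(k1 + 2k2 + 2k3 + k4) = 0.964242
w(0.27) ≈ 0.9642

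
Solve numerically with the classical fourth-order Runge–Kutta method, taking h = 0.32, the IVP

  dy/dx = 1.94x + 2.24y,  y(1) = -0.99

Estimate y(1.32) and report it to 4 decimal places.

-0.9923

RK4: k1 = f(x_n, y_n); k2 = f(x_n + h/2, y_n + (h/2)·k1); k3 = f(x_n + h/2, y_n + (h/2)·k2); k4 = f(x_n + h, y_n + h·k3); y_{n+1} = y_n + (h/6)·(k1 + 2k2 + 2k3 + k4).
x=1.000000, y=-0.990000:
  k1 = f(1.000000, -0.990000) = -0.277600
  k2 = f(1.160000, -1.034416) = -0.066692
  k3 = f(1.160000, -1.000671) = 0.008898
  k4 = f(1.320000, -0.987153) = 0.349578
  y ← -0.990000 + (0.32/6)·(k1 + 2k2 + 2k3 + k4) = -0.992326
y(1.32) ≈ -0.9923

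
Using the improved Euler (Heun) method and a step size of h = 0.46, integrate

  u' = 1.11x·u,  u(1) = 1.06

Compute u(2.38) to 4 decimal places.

11.5685

Heun: k1 = f(x_n, u_n); k2 = f(x_n + h, u_n + h·k1); u_{n+1} = u_n + (h/2)·(k1 + k2).
x=1.000000, u=1.060000:
  k1 = f(1.000000, 1.060000) = 1.176600
  k2 = f(1.460000, 1.601236) = 2.594963
  u ← 1.060000 + (0.46/2)·(1.176600 + 2.594963) = 1.927460
x=1.460000, u=1.927460:
  k1 = f(1.460000, 1.927460) = 3.123641
  k2 = f(1.920000, 3.364334) = 7.170069
  u ← 1.927460 + (0.46/2)·(3.123641 + 7.170069) = 4.295013
x=1.920000, u=4.295013:
  k1 = f(1.920000, 4.295013) = 9.153531
  k2 = f(2.380000, 8.505637) = 22.470193
  u ← 4.295013 + (0.46/2)·(9.153531 + 22.470193) = 11.568469
u(2.38) ≈ 11.5685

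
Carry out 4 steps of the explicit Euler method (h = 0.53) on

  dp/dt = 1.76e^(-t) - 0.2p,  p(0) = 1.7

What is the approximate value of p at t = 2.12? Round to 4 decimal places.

2.6704

Euler: p_{n+1} = p_n + h·f(t_n, p_n).
t=0.000000, p=1.700000: f=1.420000 → p ← 1.700000 + 0.53·1.420000 = 2.452600
t=0.530000, p=2.452600: f=0.545425 → p ← 2.452600 + 0.53·0.545425 = 2.741675
t=1.060000, p=2.741675: f=0.061427 → p ← 2.741675 + 0.53·0.061427 = 2.774232
t=1.590000, p=2.774232: f=-0.195937 → p ← 2.774232 + 0.53·(-0.195937) = 2.670385
p(2.12) ≈ 2.6704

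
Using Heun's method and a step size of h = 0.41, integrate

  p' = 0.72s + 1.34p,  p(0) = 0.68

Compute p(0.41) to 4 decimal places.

1.2167

Heun: k1 = f(s_n, p_n); k2 = f(s_n + h, p_n + h·k1); p_{n+1} = p_n + (h/2)·(k1 + k2).
s=0.000000, p=0.680000:
  k1 = f(0.000000, 0.680000) = 0.911200
  k2 = f(0.410000, 1.053592) = 1.707013
  p ← 0.680000 + (0.41/2)·(0.911200 + 1.707013) = 1.216734
p(0.41) ≈ 1.2167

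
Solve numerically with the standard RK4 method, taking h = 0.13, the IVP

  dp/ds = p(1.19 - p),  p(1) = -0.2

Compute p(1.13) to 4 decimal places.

-0.2402

RK4: k1 = f(s_n, p_n); k2 = f(s_n + h/2, p_n + (h/2)·k1); k3 = f(s_n + h/2, p_n + (h/2)·k2); k4 = f(s_n + h, p_n + h·k3); p_{n+1} = p_n + (h/6)·(k1 + 2k2 + 2k3 + k4).
s=1.000000, p=-0.200000:
  k1 = f(1.000000, -0.200000) = -0.278000
  k2 = f(1.065000, -0.218070) = -0.307058
  k3 = f(1.065000, -0.219959) = -0.310133
  k4 = f(1.130000, -0.240317) = -0.343730
  p ← -0.200000 + (0.13/6)·(k1 + 2k2 + 2k3 + k4) = -0.240216
p(1.13) ≈ -0.2402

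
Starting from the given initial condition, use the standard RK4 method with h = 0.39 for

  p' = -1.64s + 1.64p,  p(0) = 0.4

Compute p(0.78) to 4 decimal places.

RK4: k1 = f(s_n, p_n); k2 = f(s_n + h/2, p_n + (h/2)·k1); k3 = f(s_n + h/2, p_n + (h/2)·k2); k4 = f(s_n + h, p_n + h·k3); p_{n+1} = p_n + (h/6)·(k1 + 2k2 + 2k3 + k4).
s=0.000000, p=0.400000:
  k1 = f(0.000000, 0.400000) = 0.656000
  k2 = f(0.195000, 0.527920) = 0.545989
  k3 = f(0.195000, 0.506468) = 0.510807
  k4 = f(0.390000, 0.599215) = 0.343112
  p ← 0.400000 + (0.39/6)·(k1 + 2k2 + 2k3 + k4) = 0.602326
s=0.390000, p=0.602326:
  k1 = f(0.390000, 0.602326) = 0.348214
  k2 = f(0.585000, 0.670228) = 0.139773
  k3 = f(0.585000, 0.629582) = 0.073114
  k4 = f(0.780000, 0.630840) = -0.244622
  p ← 0.602326 + (0.39/6)·(k1 + 2k2 + 2k3 + k4) = 0.636735
p(0.78) ≈ 0.6367

0.6367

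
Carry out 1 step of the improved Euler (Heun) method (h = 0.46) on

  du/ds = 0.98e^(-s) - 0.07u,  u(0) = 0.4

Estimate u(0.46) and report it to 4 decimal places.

0.7478

Heun: k1 = f(s_n, u_n); k2 = f(s_n + h, u_n + h·k1); u_{n+1} = u_n + (h/2)·(k1 + k2).
s=0.000000, u=0.400000:
  k1 = f(0.000000, 0.400000) = 0.952000
  k2 = f(0.460000, 0.837920) = 0.560004
  u ← 0.400000 + (0.46/2)·(0.952000 + 0.560004) = 0.747761
u(0.46) ≈ 0.7478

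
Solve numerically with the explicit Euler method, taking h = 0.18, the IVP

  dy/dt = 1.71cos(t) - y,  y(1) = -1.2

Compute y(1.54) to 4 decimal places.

Euler: y_{n+1} = y_n + h·f(t_n, y_n).
t=1.000000, y=-1.200000: f=2.123917 → y ← -1.200000 + 0.18·2.123917 = -0.817695
t=1.180000, y=-0.817695: f=1.469076 → y ← -0.817695 + 0.18·1.469076 = -0.553261
t=1.360000, y=-0.553261: f=0.911059 → y ← -0.553261 + 0.18·0.911059 = -0.389271
y(1.54) ≈ -0.3893

-0.3893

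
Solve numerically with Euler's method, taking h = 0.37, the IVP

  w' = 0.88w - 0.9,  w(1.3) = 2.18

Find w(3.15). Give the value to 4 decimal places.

5.7597

Euler: w_{n+1} = w_n + h·f(x_n, w_n).
x=1.300000, w=2.180000: f=1.018400 → w ← 2.180000 + 0.37·1.018400 = 2.556808
x=1.670000, w=2.556808: f=1.349991 → w ← 2.556808 + 0.37·1.349991 = 3.056305
x=2.040000, w=3.056305: f=1.789548 → w ← 3.056305 + 0.37·1.789548 = 3.718437
x=2.410000, w=3.718437: f=2.372225 → w ← 3.718437 + 0.37·2.372225 = 4.596161
x=2.780000, w=4.596161: f=3.144621 → w ← 4.596161 + 0.37·3.144621 = 5.759671
w(3.15) ≈ 5.7597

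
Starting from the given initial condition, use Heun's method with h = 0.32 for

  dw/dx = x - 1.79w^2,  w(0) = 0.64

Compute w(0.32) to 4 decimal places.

Heun: k1 = f(x_n, w_n); k2 = f(x_n + h, w_n + h·k1); w_{n+1} = w_n + (h/2)·(k1 + k2).
x=0.000000, w=0.640000:
  k1 = f(0.000000, 0.640000) = -0.733184
  k2 = f(0.320000, 0.405381) = 0.025842
  w ← 0.640000 + (0.32/2)·(-0.733184 + 0.025842) = 0.526825
w(0.32) ≈ 0.5268

0.5268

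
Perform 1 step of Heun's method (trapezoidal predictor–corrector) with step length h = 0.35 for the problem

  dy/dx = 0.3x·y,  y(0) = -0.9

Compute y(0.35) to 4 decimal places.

-0.9165

Heun: k1 = f(x_n, y_n); k2 = f(x_n + h, y_n + h·k1); y_{n+1} = y_n + (h/2)·(k1 + k2).
x=0.000000, y=-0.900000:
  k1 = f(0.000000, -0.900000) = 0.000000
  k2 = f(0.350000, -0.900000) = -0.094500
  y ← -0.900000 + (0.35/2)·(0.000000 + (-0.094500)) = -0.916538
y(0.35) ≈ -0.9165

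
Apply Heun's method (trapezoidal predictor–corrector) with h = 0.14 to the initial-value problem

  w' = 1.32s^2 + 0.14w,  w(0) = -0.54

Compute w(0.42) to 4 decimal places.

-0.5379

Heun: k1 = f(s_n, w_n); k2 = f(s_n + h, w_n + h·k1); w_{n+1} = w_n + (h/2)·(k1 + k2).
s=0.000000, w=-0.540000:
  k1 = f(0.000000, -0.540000) = -0.075600
  k2 = f(0.140000, -0.550584) = -0.051210
  w ← -0.540000 + (0.14/2)·(-0.075600 + (-0.051210)) = -0.548877
s=0.140000, w=-0.548877:
  k1 = f(0.140000, -0.548877) = -0.050971
  k2 = f(0.280000, -0.556013) = 0.025646
  w ← -0.548877 + (0.14/2)·(-0.050971 + 0.025646) = -0.550649
s=0.280000, w=-0.550649:
  k1 = f(0.280000, -0.550649) = 0.026397
  k2 = f(0.420000, -0.546954) = 0.156274
  w ← -0.550649 + (0.14/2)·(0.026397 + 0.156274) = -0.537862
w(0.42) ≈ -0.5379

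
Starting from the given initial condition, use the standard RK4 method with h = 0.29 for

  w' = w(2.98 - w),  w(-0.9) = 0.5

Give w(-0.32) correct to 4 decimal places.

1.5836

RK4: k1 = f(x_n, w_n); k2 = f(x_n + h/2, w_n + (h/2)·k1); k3 = f(x_n + h/2, w_n + (h/2)·k2); k4 = f(x_n + h, w_n + h·k3); w_{n+1} = w_n + (h/6)·(k1 + 2k2 + 2k3 + k4).
x=-0.900000, w=0.500000:
  k1 = f(-0.900000, 0.500000) = 1.240000
  k2 = f(-0.755000, 0.679800) = 1.563676
  k3 = f(-0.755000, 0.726733) = 1.637524
  k4 = f(-0.610000, 0.974882) = 1.954753
  w ← 0.500000 + (0.29/6)·(k1 + 2k2 + 2k3 + k4) = 0.963862
x=-0.610000, w=0.963862:
  k1 = f(-0.610000, 0.963862) = 1.943279
  k2 = f(-0.465000, 1.245638) = 2.160387
  k3 = f(-0.465000, 1.277118) = 2.174781
  k4 = f(-0.320000, 1.594549) = 2.209170
  w ← 0.963862 + (0.29/6)·(k1 + 2k2 + 2k3 + k4) = 1.583630
w(-0.32) ≈ 1.5836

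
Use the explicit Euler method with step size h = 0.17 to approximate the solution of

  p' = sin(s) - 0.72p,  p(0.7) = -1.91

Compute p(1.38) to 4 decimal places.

Euler: p_{n+1} = p_n + h·f(s_n, p_n).
s=0.700000, p=-1.910000: f=2.019418 → p ← -1.910000 + 0.17·2.019418 = -1.566699
s=0.870000, p=-1.566699: f=1.892352 → p ← -1.566699 + 0.17·1.892352 = -1.244999
s=1.040000, p=-1.244999: f=1.758804 → p ← -1.244999 + 0.17·1.758804 = -0.946003
s=1.210000, p=-0.946003: f=1.616738 → p ← -0.946003 + 0.17·1.616738 = -0.671157
p(1.38) ≈ -0.6712

-0.6712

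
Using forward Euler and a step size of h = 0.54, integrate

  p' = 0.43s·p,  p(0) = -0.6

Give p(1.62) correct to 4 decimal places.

Euler: p_{n+1} = p_n + h·f(s_n, p_n).
s=0.000000, p=-0.600000: f=0.000000 → p ← -0.600000 + 0.54·0.000000 = -0.600000
s=0.540000, p=-0.600000: f=-0.139320 → p ← -0.600000 + 0.54·(-0.139320) = -0.675233
s=1.080000, p=-0.675233: f=-0.313578 → p ← -0.675233 + 0.54·(-0.313578) = -0.844565
p(1.62) ≈ -0.8446

-0.8446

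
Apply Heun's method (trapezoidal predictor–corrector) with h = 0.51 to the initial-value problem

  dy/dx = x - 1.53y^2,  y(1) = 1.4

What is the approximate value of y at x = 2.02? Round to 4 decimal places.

Heun: k1 = f(x_n, y_n); k2 = f(x_n + h, y_n + h·k1); y_{n+1} = y_n + (h/2)·(k1 + k2).
x=1.000000, y=1.400000:
  k1 = f(1.000000, 1.400000) = -1.998800
  k2 = f(1.510000, 0.380612) = 1.288356
  y ← 1.400000 + (0.51/2)·(-1.998800 + 1.288356) = 1.218837
x=1.510000, y=1.218837:
  k1 = f(1.510000, 1.218837) = -0.762911
  k2 = f(2.020000, 0.829752) = 0.966613
  y ← 1.218837 + (0.51/2)·(-0.762911 + 0.966613) = 1.270781
y(2.02) ≈ 1.2708

1.2708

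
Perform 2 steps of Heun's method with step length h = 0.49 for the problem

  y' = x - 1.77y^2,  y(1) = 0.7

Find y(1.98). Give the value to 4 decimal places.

0.9885

Heun: k1 = f(x_n, y_n); k2 = f(x_n + h, y_n + h·k1); y_{n+1} = y_n + (h/2)·(k1 + k2).
x=1.000000, y=0.700000:
  k1 = f(1.000000, 0.700000) = 0.132700
  k2 = f(1.490000, 0.765023) = 0.454089
  y ← 0.700000 + (0.49/2)·(0.132700 + 0.454089) = 0.843763
x=1.490000, y=0.843763:
  k1 = f(1.490000, 0.843763) = 0.229872
  k2 = f(1.980000, 0.956401) = 0.360977
  y ← 0.843763 + (0.49/2)·(0.229872 + 0.360977) = 0.988521
y(1.98) ≈ 0.9885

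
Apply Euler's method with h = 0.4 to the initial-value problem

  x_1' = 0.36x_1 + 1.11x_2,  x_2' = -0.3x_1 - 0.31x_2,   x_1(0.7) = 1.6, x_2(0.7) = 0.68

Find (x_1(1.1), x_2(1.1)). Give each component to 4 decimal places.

Euler on (x_1,x_2): x_1_{n+1} = x_1_n + h·x_1', x_2_{n+1} = x_2_n + h·x_2'.
0.700000: (1.600000, 0.680000); f=(1.330800, -0.690800) → (2.132320, 0.403680)
(x_1(1.1), x_2(1.1)) ≈ (2.1323, 0.4037)

2.1323, 0.4037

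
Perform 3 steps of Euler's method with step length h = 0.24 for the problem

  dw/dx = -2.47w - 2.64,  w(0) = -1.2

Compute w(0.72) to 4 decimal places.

-1.0777

Euler: w_{n+1} = w_n + h·f(x_n, w_n).
x=0.000000, w=-1.200000: f=0.324000 → w ← -1.200000 + 0.24·0.324000 = -1.122240
x=0.240000, w=-1.122240: f=0.131933 → w ← -1.122240 + 0.24·0.131933 = -1.090576
x=0.480000, w=-1.090576: f=0.053723 → w ← -1.090576 + 0.24·0.053723 = -1.077683
w(0.72) ≈ -1.0777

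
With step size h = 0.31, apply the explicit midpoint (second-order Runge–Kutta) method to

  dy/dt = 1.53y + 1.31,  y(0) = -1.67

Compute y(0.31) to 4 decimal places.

Midpoint: k1 = f(t_n, y_n); k2 = f(t_n + h/2, y_n + (h/2)·k1); y_{n+1} = y_n + h·k2.
t=0.000000, y=-1.670000:
  k1 = f(0.000000, -1.670000) = -1.245100
  k2 = f(0.155000, -1.862990) = -1.540375
  y ← -1.670000 + 0.31·(-1.540375) = -2.147516
y(0.31) ≈ -2.1475

-2.1475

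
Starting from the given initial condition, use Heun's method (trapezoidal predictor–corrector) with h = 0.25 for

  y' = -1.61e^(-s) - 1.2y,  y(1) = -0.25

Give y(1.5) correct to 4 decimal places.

Heun: k1 = f(s_n, y_n); k2 = f(s_n + h, y_n + h·k1); y_{n+1} = y_n + (h/2)·(k1 + k2).
s=1.000000, y=-0.250000:
  k1 = f(1.000000, -0.250000) = -0.292286
  k2 = f(1.250000, -0.323071) = -0.073587
  y ← -0.250000 + (0.25/2)·(-0.292286 + (-0.073587)) = -0.295734
s=1.250000, y=-0.295734:
  k1 = f(1.250000, -0.295734) = -0.106392
  k2 = f(1.500000, -0.322332) = 0.027559
  y ← -0.295734 + (0.25/2)·(-0.106392 + 0.027559) = -0.305588
y(1.5) ≈ -0.3056

-0.3056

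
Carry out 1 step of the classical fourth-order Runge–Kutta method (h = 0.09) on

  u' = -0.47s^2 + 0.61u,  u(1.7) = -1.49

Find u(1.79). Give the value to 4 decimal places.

RK4: k1 = f(s_n, u_n); k2 = f(s_n + h/2, u_n + (h/2)·k1); k3 = f(s_n + h/2, u_n + (h/2)·k2); k4 = f(s_n + h, u_n + h·k3); u_{n+1} = u_n + (h/6)·(k1 + 2k2 + 2k3 + k4).
s=1.700000, u=-1.490000:
  k1 = f(1.700000, -1.490000) = -2.267200
  k2 = f(1.745000, -1.592024) = -2.402296
  k3 = f(1.745000, -1.598103) = -2.406005
  k4 = f(1.790000, -1.706540) = -2.546917
  u ← -1.490000 + (0.09/6)·(k1 + 2k2 + 2k3 + k4) = -1.706461
u(1.79) ≈ -1.7065

-1.7065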